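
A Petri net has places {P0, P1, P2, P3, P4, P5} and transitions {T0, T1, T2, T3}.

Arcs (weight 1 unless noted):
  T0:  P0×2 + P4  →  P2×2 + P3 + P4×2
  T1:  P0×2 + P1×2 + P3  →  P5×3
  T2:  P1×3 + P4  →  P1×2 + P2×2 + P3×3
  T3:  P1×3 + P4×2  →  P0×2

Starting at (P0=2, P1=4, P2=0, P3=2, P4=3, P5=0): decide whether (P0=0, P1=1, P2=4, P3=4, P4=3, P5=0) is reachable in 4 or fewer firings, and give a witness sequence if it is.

YES — reachable via ⟨T0, T3, T0⟩ (3 firings)

step 1: fire T0:  (P0=2, P1=4, P2=0, P3=2, P4=3, P5=0) → (P0=0, P1=4, P2=2, P3=3, P4=4, P5=0)
step 2: fire T3:  (P0=0, P1=4, P2=2, P3=3, P4=4, P5=0) → (P0=2, P1=1, P2=2, P3=3, P4=2, P5=0)
step 3: fire T0:  (P0=2, P1=1, P2=2, P3=3, P4=2, P5=0) → (P0=0, P1=1, P2=4, P3=4, P4=3, P5=0)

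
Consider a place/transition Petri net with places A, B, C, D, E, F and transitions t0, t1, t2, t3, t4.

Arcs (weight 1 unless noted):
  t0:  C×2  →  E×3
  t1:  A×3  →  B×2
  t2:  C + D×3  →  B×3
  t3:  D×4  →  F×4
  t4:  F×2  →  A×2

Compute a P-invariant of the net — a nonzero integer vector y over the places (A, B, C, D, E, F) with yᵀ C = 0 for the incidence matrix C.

Incidence matrix C (rows=places, cols=transitions):
       t0   t1   t2   t3   t4
    A   0   -3    0    0    2
    B   0    2    3    0    0
    C  -2    0   -1    0    0
    D   0    0   -3   -4    0
    E   3    0    0    0    0
    F   0    0    0    4   -2

Candidate y = [2, 3, 3, 2, 2, 2]; check y·C column-wise:
  col t0: 2·0 + 3·0 + 3·-2 + 2·0 + 2·3 + 2·0 = 0
  col t1: 2·-3 + 3·2 + 3·0 + 2·0 + 2·0 + 2·0 = 0
  col t2: 2·0 + 3·3 + 3·-1 + 2·-3 + 2·0 + 2·0 = 0
  col t3: 2·0 + 3·0 + 3·0 + 2·-4 + 2·0 + 2·4 = 0
  col t4: 2·2 + 3·0 + 3·0 + 2·0 + 2·0 + 2·-2 = 0

y = (A:2, B:3, C:3, D:2, E:2, F:2)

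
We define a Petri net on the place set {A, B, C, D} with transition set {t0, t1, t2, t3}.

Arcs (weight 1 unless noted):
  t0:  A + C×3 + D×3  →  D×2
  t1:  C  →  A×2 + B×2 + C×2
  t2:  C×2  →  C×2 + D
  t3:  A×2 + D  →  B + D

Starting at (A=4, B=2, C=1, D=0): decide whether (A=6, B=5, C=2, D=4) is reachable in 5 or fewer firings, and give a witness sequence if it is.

NO — not reachable within 5 firings

depth 0: 1 marking
depth 1: 2 markings reached so far
depth 2: 4 markings reached so far
depth 3: 8 markings reached so far
depth 4: 15 markings reached so far
depth 5: 26 markings reached so far
target is not among the 26 markings reachable within 5 steps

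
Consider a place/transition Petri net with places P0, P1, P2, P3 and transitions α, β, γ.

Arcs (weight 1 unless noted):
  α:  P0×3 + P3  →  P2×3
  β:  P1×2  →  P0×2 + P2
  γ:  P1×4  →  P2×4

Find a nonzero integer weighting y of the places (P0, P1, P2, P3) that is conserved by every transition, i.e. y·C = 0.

Incidence matrix C (rows=places, cols=transitions):
        α    β    γ
   P0  -3    2    0
   P1   0   -2   -4
   P2   3    1    4
   P3  -1    0    0

Candidate y = [1, 2, 2, 3]; check y·C column-wise:
  col α: 1·-3 + 2·0 + 2·3 + 3·-1 = 0
  col β: 1·2 + 2·-2 + 2·1 + 3·0 = 0
  col γ: 1·0 + 2·-4 + 2·4 + 3·0 = 0

y = (P0:1, P1:2, P2:2, P3:3)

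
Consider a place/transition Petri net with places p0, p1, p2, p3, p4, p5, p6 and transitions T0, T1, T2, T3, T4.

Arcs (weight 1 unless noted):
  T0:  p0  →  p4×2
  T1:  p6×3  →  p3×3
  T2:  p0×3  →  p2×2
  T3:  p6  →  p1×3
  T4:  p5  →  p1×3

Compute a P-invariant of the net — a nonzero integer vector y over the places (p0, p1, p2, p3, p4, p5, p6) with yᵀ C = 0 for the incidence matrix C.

Incidence matrix C (rows=places, cols=transitions):
       T0   T1   T2   T3   T4
   p0  -1    0   -3    0    0
   p1   0    0    0    3    3
   p2   0    0    2    0    0
   p3   0    3    0    0    0
   p4   2    0    0    0    0
   p5   0    0    0    0   -1
   p6   0   -3    0   -1    0

Candidate y = [2, 0, 3, 0, 1, 0, 0]; check y·C column-wise:
  col T0: 2·-1 + 3·0 + 1·2 = 0
  col T1: 2·0 + 3·0 + 0·3 + 1·0 + 0·-3 = 0
  col T2: 2·-3 + 3·2 + 1·0 = 0
  col T3: 2·0 + 0·3 + 3·0 + 1·0 + 0·-1 = 0
  col T4: 2·0 + 0·3 + 3·0 + 1·0 + 0·-1 = 0

y = (p0:2, p1:0, p2:3, p3:0, p4:1, p5:0, p6:0)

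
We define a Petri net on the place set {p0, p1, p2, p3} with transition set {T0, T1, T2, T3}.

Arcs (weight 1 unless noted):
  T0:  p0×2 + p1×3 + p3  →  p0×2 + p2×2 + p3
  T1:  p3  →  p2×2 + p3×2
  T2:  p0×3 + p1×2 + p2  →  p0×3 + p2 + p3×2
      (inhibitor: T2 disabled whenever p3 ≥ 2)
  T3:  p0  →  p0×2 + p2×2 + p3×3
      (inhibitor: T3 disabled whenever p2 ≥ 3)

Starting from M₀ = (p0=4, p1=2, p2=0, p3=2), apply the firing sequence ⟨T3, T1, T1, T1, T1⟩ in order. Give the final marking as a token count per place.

step 1: fire T3:  (p0=4, p1=2, p2=0, p3=2) → (p0=5, p1=2, p2=2, p3=5)
step 2: fire T1:  (p0=5, p1=2, p2=2, p3=5) → (p0=5, p1=2, p2=4, p3=6)
step 3: fire T1:  (p0=5, p1=2, p2=4, p3=6) → (p0=5, p1=2, p2=6, p3=7)
step 4: fire T1:  (p0=5, p1=2, p2=6, p3=7) → (p0=5, p1=2, p2=8, p3=8)
step 5: fire T1:  (p0=5, p1=2, p2=8, p3=8) → (p0=5, p1=2, p2=10, p3=9)

(p0=5, p1=2, p2=10, p3=9)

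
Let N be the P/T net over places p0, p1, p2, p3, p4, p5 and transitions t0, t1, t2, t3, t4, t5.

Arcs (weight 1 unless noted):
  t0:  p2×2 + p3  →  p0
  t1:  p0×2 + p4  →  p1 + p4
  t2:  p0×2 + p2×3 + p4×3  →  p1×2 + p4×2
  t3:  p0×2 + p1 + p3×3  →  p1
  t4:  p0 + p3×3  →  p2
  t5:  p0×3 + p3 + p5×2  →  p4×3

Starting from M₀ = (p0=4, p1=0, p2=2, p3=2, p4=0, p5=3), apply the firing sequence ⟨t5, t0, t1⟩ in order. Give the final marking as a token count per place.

(p0=0, p1=1, p2=0, p3=0, p4=3, p5=1)

step 1: fire t5:  (p0=4, p1=0, p2=2, p3=2, p4=0, p5=3) → (p0=1, p1=0, p2=2, p3=1, p4=3, p5=1)
step 2: fire t0:  (p0=1, p1=0, p2=2, p3=1, p4=3, p5=1) → (p0=2, p1=0, p2=0, p3=0, p4=3, p5=1)
step 3: fire t1:  (p0=2, p1=0, p2=0, p3=0, p4=3, p5=1) → (p0=0, p1=1, p2=0, p3=0, p4=3, p5=1)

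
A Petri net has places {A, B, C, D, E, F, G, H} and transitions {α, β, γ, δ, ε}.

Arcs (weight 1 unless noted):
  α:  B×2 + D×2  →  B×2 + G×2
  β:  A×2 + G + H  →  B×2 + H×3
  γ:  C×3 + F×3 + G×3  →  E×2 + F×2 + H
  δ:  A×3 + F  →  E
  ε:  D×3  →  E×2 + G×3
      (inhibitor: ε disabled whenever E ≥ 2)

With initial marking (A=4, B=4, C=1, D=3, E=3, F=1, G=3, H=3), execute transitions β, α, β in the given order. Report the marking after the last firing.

step 1: fire β:  (A=4, B=4, C=1, D=3, E=3, F=1, G=3, H=3) → (A=2, B=6, C=1, D=3, E=3, F=1, G=2, H=5)
step 2: fire α:  (A=2, B=6, C=1, D=3, E=3, F=1, G=2, H=5) → (A=2, B=6, C=1, D=1, E=3, F=1, G=4, H=5)
step 3: fire β:  (A=2, B=6, C=1, D=1, E=3, F=1, G=4, H=5) → (A=0, B=8, C=1, D=1, E=3, F=1, G=3, H=7)

(A=0, B=8, C=1, D=1, E=3, F=1, G=3, H=7)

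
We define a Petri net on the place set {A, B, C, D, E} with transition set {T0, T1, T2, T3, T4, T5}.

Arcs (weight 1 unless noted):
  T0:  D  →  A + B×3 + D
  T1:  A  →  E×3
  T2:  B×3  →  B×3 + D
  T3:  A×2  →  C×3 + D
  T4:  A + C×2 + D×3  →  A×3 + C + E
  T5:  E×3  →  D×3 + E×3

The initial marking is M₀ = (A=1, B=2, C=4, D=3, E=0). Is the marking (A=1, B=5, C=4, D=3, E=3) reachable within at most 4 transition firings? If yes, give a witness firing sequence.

YES — reachable via ⟨T0, T1⟩ (2 firings)

step 1: fire T0:  (A=1, B=2, C=4, D=3, E=0) → (A=2, B=5, C=4, D=3, E=0)
step 2: fire T1:  (A=2, B=5, C=4, D=3, E=0) → (A=1, B=5, C=4, D=3, E=3)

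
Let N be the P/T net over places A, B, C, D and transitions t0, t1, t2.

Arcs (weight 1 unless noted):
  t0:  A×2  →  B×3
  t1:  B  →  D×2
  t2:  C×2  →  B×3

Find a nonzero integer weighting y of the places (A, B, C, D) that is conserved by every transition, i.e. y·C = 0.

y = (A:3, B:2, C:3, D:1)

Incidence matrix C (rows=places, cols=transitions):
       t0   t1   t2
    A  -2    0    0
    B   3   -1    3
    C   0    0   -2
    D   0    2    0

Candidate y = [3, 2, 3, 1]; check y·C column-wise:
  col t0: 3·-2 + 2·3 + 3·0 + 1·0 = 0
  col t1: 3·0 + 2·-1 + 3·0 + 1·2 = 0
  col t2: 3·0 + 2·3 + 3·-2 + 1·0 = 0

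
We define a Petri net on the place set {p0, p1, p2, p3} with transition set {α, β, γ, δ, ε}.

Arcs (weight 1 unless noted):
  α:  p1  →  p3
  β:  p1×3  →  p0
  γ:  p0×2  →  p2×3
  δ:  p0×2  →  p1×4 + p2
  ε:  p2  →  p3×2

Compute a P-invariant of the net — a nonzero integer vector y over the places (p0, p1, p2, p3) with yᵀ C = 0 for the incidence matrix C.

Incidence matrix C (rows=places, cols=transitions):
        α    β    γ    δ    ε
   p0   0    1   -2   -2    0
   p1  -1   -3    0    4    0
   p2   0    0    3    1   -1
   p3   1    0    0    0    2

Candidate y = [3, 1, 2, 1]; check y·C column-wise:
  col α: 3·0 + 1·-1 + 2·0 + 1·1 = 0
  col β: 3·1 + 1·-3 + 2·0 + 1·0 = 0
  col γ: 3·-2 + 1·0 + 2·3 + 1·0 = 0
  col δ: 3·-2 + 1·4 + 2·1 + 1·0 = 0
  col ε: 3·0 + 1·0 + 2·-1 + 1·2 = 0

y = (p0:3, p1:1, p2:2, p3:1)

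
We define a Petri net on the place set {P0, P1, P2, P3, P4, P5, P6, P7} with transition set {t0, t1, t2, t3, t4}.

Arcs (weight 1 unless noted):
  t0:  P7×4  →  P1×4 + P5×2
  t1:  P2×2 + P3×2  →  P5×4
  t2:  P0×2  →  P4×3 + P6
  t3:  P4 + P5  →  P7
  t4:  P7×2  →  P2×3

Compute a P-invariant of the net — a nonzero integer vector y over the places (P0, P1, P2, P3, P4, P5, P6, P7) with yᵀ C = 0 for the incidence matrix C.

Incidence matrix C (rows=places, cols=transitions):
       t0   t1   t2   t3   t4
   P0   0    0   -2    0    0
   P1   4    0    0    0    0
   P2   0   -2    0    0    3
   P3   0   -2    0    0    0
   P4   0    0    3   -1    0
   P5   2    4    0   -1    0
   P6   0    0    1    0    0
   P7  -4    0    0    1   -2

Candidate y = [3, 1, 0, -4, 2, -2, 0, 0]; check y·C column-wise:
  col t0: 3·0 + 1·4 + -4·0 + 2·0 + -2·2 + 0·-4 = 0
  col t1: 3·0 + 1·0 + 0·-2 + -4·-2 + 2·0 + -2·4 = 0
  col t2: 3·-2 + 1·0 + -4·0 + 2·3 + -2·0 + 0·1 = 0
  col t3: 3·0 + 1·0 + -4·0 + 2·-1 + -2·-1 + 0·1 = 0
  col t4: 3·0 + 1·0 + 0·3 + -4·0 + 2·0 + -2·0 + 0·-2 = 0

y = (P0:3, P1:1, P2:0, P3:-4, P4:2, P5:-2, P6:0, P7:0)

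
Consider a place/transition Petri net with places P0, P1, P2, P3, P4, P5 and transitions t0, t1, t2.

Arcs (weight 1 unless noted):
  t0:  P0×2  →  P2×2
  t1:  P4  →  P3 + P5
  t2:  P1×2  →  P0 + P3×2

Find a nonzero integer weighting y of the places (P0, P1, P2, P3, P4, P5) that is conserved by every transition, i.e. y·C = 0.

y = (P0:2, P1:1, P2:2, P3:0, P4:0, P5:0)

Incidence matrix C (rows=places, cols=transitions):
       t0   t1   t2
   P0  -2    0    1
   P1   0    0   -2
   P2   2    0    0
   P3   0    1    2
   P4   0   -1    0
   P5   0    1    0

Candidate y = [2, 1, 2, 0, 0, 0]; check y·C column-wise:
  col t0: 2·-2 + 1·0 + 2·2 = 0
  col t1: 2·0 + 1·0 + 2·0 + 0·1 + 0·-1 + 0·1 = 0
  col t2: 2·1 + 1·-2 + 2·0 + 0·2 = 0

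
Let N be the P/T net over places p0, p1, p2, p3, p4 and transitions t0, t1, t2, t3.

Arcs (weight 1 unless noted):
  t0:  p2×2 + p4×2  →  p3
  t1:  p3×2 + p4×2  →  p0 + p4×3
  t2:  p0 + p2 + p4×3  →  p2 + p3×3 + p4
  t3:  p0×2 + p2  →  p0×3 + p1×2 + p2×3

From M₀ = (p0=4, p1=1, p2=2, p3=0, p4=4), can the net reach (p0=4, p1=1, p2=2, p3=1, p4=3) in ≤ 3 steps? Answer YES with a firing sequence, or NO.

step 1: fire t2:  (p0=4, p1=1, p2=2, p3=0, p4=4) → (p0=3, p1=1, p2=2, p3=3, p4=2)
step 2: fire t1:  (p0=3, p1=1, p2=2, p3=3, p4=2) → (p0=4, p1=1, p2=2, p3=1, p4=3)

YES — reachable via ⟨t2, t1⟩ (2 firings)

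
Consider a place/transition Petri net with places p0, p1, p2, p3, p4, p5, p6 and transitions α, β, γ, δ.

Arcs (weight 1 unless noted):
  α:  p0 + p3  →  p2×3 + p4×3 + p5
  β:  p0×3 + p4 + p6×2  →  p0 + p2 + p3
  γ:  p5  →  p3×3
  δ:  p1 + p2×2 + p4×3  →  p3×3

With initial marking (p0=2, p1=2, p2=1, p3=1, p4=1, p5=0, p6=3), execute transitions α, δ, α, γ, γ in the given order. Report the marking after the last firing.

(p0=0, p1=1, p2=5, p3=8, p4=4, p5=0, p6=3)

step 1: fire α:  (p0=2, p1=2, p2=1, p3=1, p4=1, p5=0, p6=3) → (p0=1, p1=2, p2=4, p3=0, p4=4, p5=1, p6=3)
step 2: fire δ:  (p0=1, p1=2, p2=4, p3=0, p4=4, p5=1, p6=3) → (p0=1, p1=1, p2=2, p3=3, p4=1, p5=1, p6=3)
step 3: fire α:  (p0=1, p1=1, p2=2, p3=3, p4=1, p5=1, p6=3) → (p0=0, p1=1, p2=5, p3=2, p4=4, p5=2, p6=3)
step 4: fire γ:  (p0=0, p1=1, p2=5, p3=2, p4=4, p5=2, p6=3) → (p0=0, p1=1, p2=5, p3=5, p4=4, p5=1, p6=3)
step 5: fire γ:  (p0=0, p1=1, p2=5, p3=5, p4=4, p5=1, p6=3) → (p0=0, p1=1, p2=5, p3=8, p4=4, p5=0, p6=3)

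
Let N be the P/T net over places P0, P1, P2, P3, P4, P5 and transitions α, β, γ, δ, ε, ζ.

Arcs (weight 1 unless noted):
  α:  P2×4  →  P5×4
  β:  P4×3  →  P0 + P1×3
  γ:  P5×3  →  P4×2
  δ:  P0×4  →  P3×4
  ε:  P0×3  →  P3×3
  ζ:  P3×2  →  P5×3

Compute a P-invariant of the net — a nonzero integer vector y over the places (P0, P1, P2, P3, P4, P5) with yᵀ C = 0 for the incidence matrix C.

y = (P0:3, P1:2, P2:2, P3:3, P4:3, P5:2)

Incidence matrix C (rows=places, cols=transitions):
        α    β    γ    δ    ε    ζ
   P0   0    1    0   -4   -3    0
   P1   0    3    0    0    0    0
   P2  -4    0    0    0    0    0
   P3   0    0    0    4    3   -2
   P4   0   -3    2    0    0    0
   P5   4    0   -3    0    0    3

Candidate y = [3, 2, 2, 3, 3, 2]; check y·C column-wise:
  col α: 3·0 + 2·0 + 2·-4 + 3·0 + 3·0 + 2·4 = 0
  col β: 3·1 + 2·3 + 2·0 + 3·0 + 3·-3 + 2·0 = 0
  col γ: 3·0 + 2·0 + 2·0 + 3·0 + 3·2 + 2·-3 = 0
  col δ: 3·-4 + 2·0 + 2·0 + 3·4 + 3·0 + 2·0 = 0
  col ε: 3·-3 + 2·0 + 2·0 + 3·3 + 3·0 + 2·0 = 0
  col ζ: 3·0 + 2·0 + 2·0 + 3·-2 + 3·0 + 2·3 = 0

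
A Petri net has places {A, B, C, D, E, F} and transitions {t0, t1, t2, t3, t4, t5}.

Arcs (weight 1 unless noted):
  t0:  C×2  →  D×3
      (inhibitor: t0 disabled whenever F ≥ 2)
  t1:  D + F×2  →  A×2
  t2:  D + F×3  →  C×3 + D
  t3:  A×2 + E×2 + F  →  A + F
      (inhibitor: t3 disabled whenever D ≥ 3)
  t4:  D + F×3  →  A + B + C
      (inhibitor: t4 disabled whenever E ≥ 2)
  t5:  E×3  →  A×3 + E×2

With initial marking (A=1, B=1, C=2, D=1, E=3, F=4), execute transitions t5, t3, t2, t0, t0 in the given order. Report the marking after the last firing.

(A=3, B=1, C=1, D=7, E=0, F=1)

step 1: fire t5:  (A=1, B=1, C=2, D=1, E=3, F=4) → (A=4, B=1, C=2, D=1, E=2, F=4)
step 2: fire t3:  (A=4, B=1, C=2, D=1, E=2, F=4) → (A=3, B=1, C=2, D=1, E=0, F=4)
step 3: fire t2:  (A=3, B=1, C=2, D=1, E=0, F=4) → (A=3, B=1, C=5, D=1, E=0, F=1)
step 4: fire t0:  (A=3, B=1, C=5, D=1, E=0, F=1) → (A=3, B=1, C=3, D=4, E=0, F=1)
step 5: fire t0:  (A=3, B=1, C=3, D=4, E=0, F=1) → (A=3, B=1, C=1, D=7, E=0, F=1)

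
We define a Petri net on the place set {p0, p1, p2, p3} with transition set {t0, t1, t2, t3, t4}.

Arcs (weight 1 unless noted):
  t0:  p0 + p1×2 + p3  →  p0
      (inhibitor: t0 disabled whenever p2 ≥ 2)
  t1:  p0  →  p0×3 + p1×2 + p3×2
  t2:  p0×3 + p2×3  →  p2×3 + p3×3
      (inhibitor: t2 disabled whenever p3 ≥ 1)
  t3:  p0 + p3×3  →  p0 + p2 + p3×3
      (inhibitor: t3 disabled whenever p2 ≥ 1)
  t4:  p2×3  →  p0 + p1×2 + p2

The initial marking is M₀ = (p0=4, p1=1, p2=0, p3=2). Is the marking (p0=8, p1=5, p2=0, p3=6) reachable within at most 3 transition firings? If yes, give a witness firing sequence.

step 1: fire t1:  (p0=4, p1=1, p2=0, p3=2) → (p0=6, p1=3, p2=0, p3=4)
step 2: fire t1:  (p0=6, p1=3, p2=0, p3=4) → (p0=8, p1=5, p2=0, p3=6)

YES — reachable via ⟨t1, t1⟩ (2 firings)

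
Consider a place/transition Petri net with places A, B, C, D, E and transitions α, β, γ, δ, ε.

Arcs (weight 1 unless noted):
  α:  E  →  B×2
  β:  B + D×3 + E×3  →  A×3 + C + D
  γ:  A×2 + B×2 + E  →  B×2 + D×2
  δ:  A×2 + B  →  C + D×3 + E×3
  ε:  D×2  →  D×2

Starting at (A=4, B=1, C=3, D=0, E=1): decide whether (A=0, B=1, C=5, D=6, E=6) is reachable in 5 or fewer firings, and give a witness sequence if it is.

YES — reachable via ⟨α, δ, δ⟩ (3 firings)

step 1: fire α:  (A=4, B=1, C=3, D=0, E=1) → (A=4, B=3, C=3, D=0, E=0)
step 2: fire δ:  (A=4, B=3, C=3, D=0, E=0) → (A=2, B=2, C=4, D=3, E=3)
step 3: fire δ:  (A=2, B=2, C=4, D=3, E=3) → (A=0, B=1, C=5, D=6, E=6)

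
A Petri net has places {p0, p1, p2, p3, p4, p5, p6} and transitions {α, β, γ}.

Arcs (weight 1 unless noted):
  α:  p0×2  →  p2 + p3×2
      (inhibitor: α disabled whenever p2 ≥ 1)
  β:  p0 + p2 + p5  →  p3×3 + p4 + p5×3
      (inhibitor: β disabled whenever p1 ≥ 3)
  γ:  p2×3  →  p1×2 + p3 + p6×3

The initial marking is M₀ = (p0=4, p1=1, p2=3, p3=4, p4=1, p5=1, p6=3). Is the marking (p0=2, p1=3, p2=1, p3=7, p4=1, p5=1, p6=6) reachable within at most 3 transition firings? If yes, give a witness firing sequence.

YES — reachable via ⟨γ, α⟩ (2 firings)

step 1: fire γ:  (p0=4, p1=1, p2=3, p3=4, p4=1, p5=1, p6=3) → (p0=4, p1=3, p2=0, p3=5, p4=1, p5=1, p6=6)
step 2: fire α:  (p0=4, p1=3, p2=0, p3=5, p4=1, p5=1, p6=6) → (p0=2, p1=3, p2=1, p3=7, p4=1, p5=1, p6=6)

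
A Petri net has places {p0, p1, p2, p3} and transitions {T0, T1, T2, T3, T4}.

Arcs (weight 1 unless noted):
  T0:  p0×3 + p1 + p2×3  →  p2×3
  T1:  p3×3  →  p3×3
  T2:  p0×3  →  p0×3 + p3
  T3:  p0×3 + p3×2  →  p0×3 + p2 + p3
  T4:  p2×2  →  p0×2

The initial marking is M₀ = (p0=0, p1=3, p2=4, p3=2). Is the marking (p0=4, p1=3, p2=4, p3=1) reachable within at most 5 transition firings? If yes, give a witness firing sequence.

NO — not reachable within 5 firings

depth 0: 1 marking
depth 1: 2 markings reached so far
depth 2: 3 markings reached so far
depth 3: 5 markings reached so far
depth 4: 7 markings reached so far
depth 5: 10 markings reached so far
target is not among the 10 markings reachable within 5 steps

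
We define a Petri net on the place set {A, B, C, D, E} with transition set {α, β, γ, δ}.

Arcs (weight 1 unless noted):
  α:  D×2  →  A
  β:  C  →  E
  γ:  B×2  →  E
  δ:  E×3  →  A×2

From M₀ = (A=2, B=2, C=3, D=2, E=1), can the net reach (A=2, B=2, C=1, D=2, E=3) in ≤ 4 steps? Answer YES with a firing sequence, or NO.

step 1: fire β:  (A=2, B=2, C=3, D=2, E=1) → (A=2, B=2, C=2, D=2, E=2)
step 2: fire β:  (A=2, B=2, C=2, D=2, E=2) → (A=2, B=2, C=1, D=2, E=3)

YES — reachable via ⟨β, β⟩ (2 firings)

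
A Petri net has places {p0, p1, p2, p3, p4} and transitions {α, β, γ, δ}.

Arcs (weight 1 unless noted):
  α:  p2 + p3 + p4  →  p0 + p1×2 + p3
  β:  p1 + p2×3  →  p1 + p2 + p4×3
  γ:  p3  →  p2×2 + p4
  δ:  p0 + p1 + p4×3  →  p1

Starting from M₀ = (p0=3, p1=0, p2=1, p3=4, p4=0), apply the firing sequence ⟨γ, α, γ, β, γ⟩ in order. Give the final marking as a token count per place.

(p0=4, p1=2, p2=4, p3=1, p4=5)

step 1: fire γ:  (p0=3, p1=0, p2=1, p3=4, p4=0) → (p0=3, p1=0, p2=3, p3=3, p4=1)
step 2: fire α:  (p0=3, p1=0, p2=3, p3=3, p4=1) → (p0=4, p1=2, p2=2, p3=3, p4=0)
step 3: fire γ:  (p0=4, p1=2, p2=2, p3=3, p4=0) → (p0=4, p1=2, p2=4, p3=2, p4=1)
step 4: fire β:  (p0=4, p1=2, p2=4, p3=2, p4=1) → (p0=4, p1=2, p2=2, p3=2, p4=4)
step 5: fire γ:  (p0=4, p1=2, p2=2, p3=2, p4=4) → (p0=4, p1=2, p2=4, p3=1, p4=5)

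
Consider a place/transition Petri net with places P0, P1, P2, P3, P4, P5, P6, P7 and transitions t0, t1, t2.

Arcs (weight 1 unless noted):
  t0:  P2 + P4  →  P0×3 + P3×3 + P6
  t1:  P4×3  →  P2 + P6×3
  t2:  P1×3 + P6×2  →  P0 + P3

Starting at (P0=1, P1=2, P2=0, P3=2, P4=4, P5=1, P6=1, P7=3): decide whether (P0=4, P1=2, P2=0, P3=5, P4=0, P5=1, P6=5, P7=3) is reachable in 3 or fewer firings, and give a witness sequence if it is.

step 1: fire t1:  (P0=1, P1=2, P2=0, P3=2, P4=4, P5=1, P6=1, P7=3) → (P0=1, P1=2, P2=1, P3=2, P4=1, P5=1, P6=4, P7=3)
step 2: fire t0:  (P0=1, P1=2, P2=1, P3=2, P4=1, P5=1, P6=4, P7=3) → (P0=4, P1=2, P2=0, P3=5, P4=0, P5=1, P6=5, P7=3)

YES — reachable via ⟨t1, t0⟩ (2 firings)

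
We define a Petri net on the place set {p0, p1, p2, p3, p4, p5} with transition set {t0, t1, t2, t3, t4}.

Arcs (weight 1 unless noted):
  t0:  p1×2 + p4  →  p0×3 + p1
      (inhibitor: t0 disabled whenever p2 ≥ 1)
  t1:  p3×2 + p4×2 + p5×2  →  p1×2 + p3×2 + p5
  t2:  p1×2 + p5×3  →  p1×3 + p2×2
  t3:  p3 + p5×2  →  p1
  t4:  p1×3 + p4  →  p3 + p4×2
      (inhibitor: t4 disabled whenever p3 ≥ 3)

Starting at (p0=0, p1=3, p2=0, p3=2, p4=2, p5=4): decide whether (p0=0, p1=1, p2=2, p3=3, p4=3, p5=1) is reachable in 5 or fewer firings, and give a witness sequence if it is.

step 1: fire t2:  (p0=0, p1=3, p2=0, p3=2, p4=2, p5=4) → (p0=0, p1=4, p2=2, p3=2, p4=2, p5=1)
step 2: fire t4:  (p0=0, p1=4, p2=2, p3=2, p4=2, p5=1) → (p0=0, p1=1, p2=2, p3=3, p4=3, p5=1)

YES — reachable via ⟨t2, t4⟩ (2 firings)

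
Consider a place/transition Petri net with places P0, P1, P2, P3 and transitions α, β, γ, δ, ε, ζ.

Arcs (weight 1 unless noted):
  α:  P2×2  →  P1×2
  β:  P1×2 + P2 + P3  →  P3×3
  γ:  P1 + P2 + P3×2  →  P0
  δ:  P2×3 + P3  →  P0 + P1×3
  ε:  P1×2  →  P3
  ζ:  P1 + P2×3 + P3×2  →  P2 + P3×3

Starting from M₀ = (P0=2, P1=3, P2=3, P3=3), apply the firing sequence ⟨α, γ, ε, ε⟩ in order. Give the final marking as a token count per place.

step 1: fire α:  (P0=2, P1=3, P2=3, P3=3) → (P0=2, P1=5, P2=1, P3=3)
step 2: fire γ:  (P0=2, P1=5, P2=1, P3=3) → (P0=3, P1=4, P2=0, P3=1)
step 3: fire ε:  (P0=3, P1=4, P2=0, P3=1) → (P0=3, P1=2, P2=0, P3=2)
step 4: fire ε:  (P0=3, P1=2, P2=0, P3=2) → (P0=3, P1=0, P2=0, P3=3)

(P0=3, P1=0, P2=0, P3=3)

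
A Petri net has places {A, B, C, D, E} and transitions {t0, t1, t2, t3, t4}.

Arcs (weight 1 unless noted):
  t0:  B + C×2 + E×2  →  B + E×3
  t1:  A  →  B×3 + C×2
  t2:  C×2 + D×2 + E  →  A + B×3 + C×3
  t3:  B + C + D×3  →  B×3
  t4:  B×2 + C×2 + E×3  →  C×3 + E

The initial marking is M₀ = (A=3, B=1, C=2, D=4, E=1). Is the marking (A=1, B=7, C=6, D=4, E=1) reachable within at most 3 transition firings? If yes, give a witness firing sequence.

step 1: fire t1:  (A=3, B=1, C=2, D=4, E=1) → (A=2, B=4, C=4, D=4, E=1)
step 2: fire t1:  (A=2, B=4, C=4, D=4, E=1) → (A=1, B=7, C=6, D=4, E=1)

YES — reachable via ⟨t1, t1⟩ (2 firings)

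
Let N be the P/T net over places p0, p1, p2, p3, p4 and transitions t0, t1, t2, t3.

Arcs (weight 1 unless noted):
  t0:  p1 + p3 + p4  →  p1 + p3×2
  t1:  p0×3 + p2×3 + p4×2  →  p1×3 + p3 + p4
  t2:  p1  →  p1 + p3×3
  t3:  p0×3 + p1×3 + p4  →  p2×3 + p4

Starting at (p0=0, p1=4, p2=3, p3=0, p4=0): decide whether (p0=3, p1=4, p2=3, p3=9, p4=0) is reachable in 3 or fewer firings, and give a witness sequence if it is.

NO — not reachable within 3 firings

depth 0: 1 marking
depth 1: 2 markings reached so far
depth 2: 3 markings reached so far
depth 3: 4 markings reached so far
target is not among the 4 markings reachable within 3 steps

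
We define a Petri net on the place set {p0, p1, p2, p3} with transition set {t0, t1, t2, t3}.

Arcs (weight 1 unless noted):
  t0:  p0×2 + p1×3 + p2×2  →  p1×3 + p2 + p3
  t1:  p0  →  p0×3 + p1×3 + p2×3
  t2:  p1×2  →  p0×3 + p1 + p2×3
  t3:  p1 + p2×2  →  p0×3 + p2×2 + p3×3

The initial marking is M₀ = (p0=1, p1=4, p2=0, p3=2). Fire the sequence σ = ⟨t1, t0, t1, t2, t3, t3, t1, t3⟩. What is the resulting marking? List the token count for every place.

step 1: fire t1:  (p0=1, p1=4, p2=0, p3=2) → (p0=3, p1=7, p2=3, p3=2)
step 2: fire t0:  (p0=3, p1=7, p2=3, p3=2) → (p0=1, p1=7, p2=2, p3=3)
step 3: fire t1:  (p0=1, p1=7, p2=2, p3=3) → (p0=3, p1=10, p2=5, p3=3)
step 4: fire t2:  (p0=3, p1=10, p2=5, p3=3) → (p0=6, p1=9, p2=8, p3=3)
step 5: fire t3:  (p0=6, p1=9, p2=8, p3=3) → (p0=9, p1=8, p2=8, p3=6)
step 6: fire t3:  (p0=9, p1=8, p2=8, p3=6) → (p0=12, p1=7, p2=8, p3=9)
step 7: fire t1:  (p0=12, p1=7, p2=8, p3=9) → (p0=14, p1=10, p2=11, p3=9)
step 8: fire t3:  (p0=14, p1=10, p2=11, p3=9) → (p0=17, p1=9, p2=11, p3=12)

(p0=17, p1=9, p2=11, p3=12)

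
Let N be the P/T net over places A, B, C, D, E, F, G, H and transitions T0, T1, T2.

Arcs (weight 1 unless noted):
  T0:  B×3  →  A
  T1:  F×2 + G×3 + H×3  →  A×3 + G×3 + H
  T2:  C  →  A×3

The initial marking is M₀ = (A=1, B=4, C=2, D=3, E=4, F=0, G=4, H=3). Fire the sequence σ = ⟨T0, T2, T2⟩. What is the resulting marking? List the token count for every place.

(A=8, B=1, C=0, D=3, E=4, F=0, G=4, H=3)

step 1: fire T0:  (A=1, B=4, C=2, D=3, E=4, F=0, G=4, H=3) → (A=2, B=1, C=2, D=3, E=4, F=0, G=4, H=3)
step 2: fire T2:  (A=2, B=1, C=2, D=3, E=4, F=0, G=4, H=3) → (A=5, B=1, C=1, D=3, E=4, F=0, G=4, H=3)
step 3: fire T2:  (A=5, B=1, C=1, D=3, E=4, F=0, G=4, H=3) → (A=8, B=1, C=0, D=3, E=4, F=0, G=4, H=3)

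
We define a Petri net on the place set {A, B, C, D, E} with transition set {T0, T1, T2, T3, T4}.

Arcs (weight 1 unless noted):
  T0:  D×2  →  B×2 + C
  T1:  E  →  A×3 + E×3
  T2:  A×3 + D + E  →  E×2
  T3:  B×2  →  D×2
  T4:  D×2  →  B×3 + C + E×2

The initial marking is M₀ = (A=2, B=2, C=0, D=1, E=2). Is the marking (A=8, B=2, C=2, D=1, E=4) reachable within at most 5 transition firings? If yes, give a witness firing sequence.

NO — not reachable within 5 firings

depth 0: 1 marking
depth 1: 3 markings reached so far
depth 2: 8 markings reached so far
depth 3: 16 markings reached so far
depth 4: 29 markings reached so far
depth 5: 48 markings reached so far
target is not among the 48 markings reachable within 5 steps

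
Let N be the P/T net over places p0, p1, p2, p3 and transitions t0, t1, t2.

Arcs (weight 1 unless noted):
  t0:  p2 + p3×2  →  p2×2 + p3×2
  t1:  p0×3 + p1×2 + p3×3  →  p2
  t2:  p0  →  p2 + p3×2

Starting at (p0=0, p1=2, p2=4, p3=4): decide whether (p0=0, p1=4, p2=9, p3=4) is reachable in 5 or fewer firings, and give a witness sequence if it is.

NO — not reachable within 5 firings

depth 0: 1 marking
depth 1: 2 markings reached so far
depth 2: 3 markings reached so far
depth 3: 4 markings reached so far
depth 4: 5 markings reached so far
depth 5: 6 markings reached so far
target is not among the 6 markings reachable within 5 steps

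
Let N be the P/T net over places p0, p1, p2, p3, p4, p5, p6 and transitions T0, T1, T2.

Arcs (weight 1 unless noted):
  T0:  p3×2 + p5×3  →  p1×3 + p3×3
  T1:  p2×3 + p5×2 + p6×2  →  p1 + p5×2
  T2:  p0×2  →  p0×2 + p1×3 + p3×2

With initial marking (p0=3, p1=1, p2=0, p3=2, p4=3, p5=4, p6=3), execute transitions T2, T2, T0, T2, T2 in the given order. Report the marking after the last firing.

(p0=3, p1=16, p2=0, p3=11, p4=3, p5=1, p6=3)

step 1: fire T2:  (p0=3, p1=1, p2=0, p3=2, p4=3, p5=4, p6=3) → (p0=3, p1=4, p2=0, p3=4, p4=3, p5=4, p6=3)
step 2: fire T2:  (p0=3, p1=4, p2=0, p3=4, p4=3, p5=4, p6=3) → (p0=3, p1=7, p2=0, p3=6, p4=3, p5=4, p6=3)
step 3: fire T0:  (p0=3, p1=7, p2=0, p3=6, p4=3, p5=4, p6=3) → (p0=3, p1=10, p2=0, p3=7, p4=3, p5=1, p6=3)
step 4: fire T2:  (p0=3, p1=10, p2=0, p3=7, p4=3, p5=1, p6=3) → (p0=3, p1=13, p2=0, p3=9, p4=3, p5=1, p6=3)
step 5: fire T2:  (p0=3, p1=13, p2=0, p3=9, p4=3, p5=1, p6=3) → (p0=3, p1=16, p2=0, p3=11, p4=3, p5=1, p6=3)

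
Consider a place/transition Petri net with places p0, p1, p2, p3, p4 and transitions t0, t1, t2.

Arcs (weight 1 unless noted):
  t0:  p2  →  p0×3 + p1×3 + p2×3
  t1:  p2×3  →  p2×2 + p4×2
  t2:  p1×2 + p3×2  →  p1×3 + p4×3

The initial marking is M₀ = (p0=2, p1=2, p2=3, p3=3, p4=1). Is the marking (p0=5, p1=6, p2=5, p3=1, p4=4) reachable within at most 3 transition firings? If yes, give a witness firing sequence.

step 1: fire t0:  (p0=2, p1=2, p2=3, p3=3, p4=1) → (p0=5, p1=5, p2=5, p3=3, p4=1)
step 2: fire t2:  (p0=5, p1=5, p2=5, p3=3, p4=1) → (p0=5, p1=6, p2=5, p3=1, p4=4)

YES — reachable via ⟨t0, t2⟩ (2 firings)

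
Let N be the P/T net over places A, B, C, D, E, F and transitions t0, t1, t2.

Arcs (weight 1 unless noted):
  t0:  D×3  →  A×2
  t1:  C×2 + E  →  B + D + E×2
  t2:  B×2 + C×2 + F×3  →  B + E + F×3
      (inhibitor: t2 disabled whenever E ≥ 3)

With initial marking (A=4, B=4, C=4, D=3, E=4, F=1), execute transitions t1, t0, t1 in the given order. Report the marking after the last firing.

(A=6, B=6, C=0, D=2, E=6, F=1)

step 1: fire t1:  (A=4, B=4, C=4, D=3, E=4, F=1) → (A=4, B=5, C=2, D=4, E=5, F=1)
step 2: fire t0:  (A=4, B=5, C=2, D=4, E=5, F=1) → (A=6, B=5, C=2, D=1, E=5, F=1)
step 3: fire t1:  (A=6, B=5, C=2, D=1, E=5, F=1) → (A=6, B=6, C=0, D=2, E=6, F=1)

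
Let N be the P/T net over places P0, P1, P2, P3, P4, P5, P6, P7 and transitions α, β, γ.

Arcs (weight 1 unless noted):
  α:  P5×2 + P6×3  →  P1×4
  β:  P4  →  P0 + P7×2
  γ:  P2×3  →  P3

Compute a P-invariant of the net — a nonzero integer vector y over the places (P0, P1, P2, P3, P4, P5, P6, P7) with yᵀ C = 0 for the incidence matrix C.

y = (P0:0, P1:0, P2:1, P3:3, P4:0, P5:0, P6:0, P7:0)

Incidence matrix C (rows=places, cols=transitions):
        α    β    γ
   P0   0    1    0
   P1   4    0    0
   P2   0    0   -3
   P3   0    0    1
   P4   0   -1    0
   P5  -2    0    0
   P6  -3    0    0
   P7   0    2    0

Candidate y = [0, 0, 1, 3, 0, 0, 0, 0]; check y·C column-wise:
  col α: 0·4 + 1·0 + 3·0 + 0·-2 + 0·-3 = 0
  col β: 0·1 + 1·0 + 3·0 + 0·-1 + 0·2 = 0
  col γ: 1·-3 + 3·1 = 0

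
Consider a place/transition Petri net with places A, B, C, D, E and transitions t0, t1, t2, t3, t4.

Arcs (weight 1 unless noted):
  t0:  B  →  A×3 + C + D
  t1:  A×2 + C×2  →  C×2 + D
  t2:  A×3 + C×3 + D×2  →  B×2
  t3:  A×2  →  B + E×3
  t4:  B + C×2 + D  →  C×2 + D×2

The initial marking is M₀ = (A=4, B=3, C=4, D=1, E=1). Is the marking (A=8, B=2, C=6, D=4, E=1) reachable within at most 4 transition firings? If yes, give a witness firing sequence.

depth 0: 1 marking
depth 1: 5 markings reached so far
depth 2: 17 markings reached so far
depth 3: 38 markings reached so far
depth 4: 70 markings reached so far
target is not among the 70 markings reachable within 4 steps

NO — not reachable within 4 firings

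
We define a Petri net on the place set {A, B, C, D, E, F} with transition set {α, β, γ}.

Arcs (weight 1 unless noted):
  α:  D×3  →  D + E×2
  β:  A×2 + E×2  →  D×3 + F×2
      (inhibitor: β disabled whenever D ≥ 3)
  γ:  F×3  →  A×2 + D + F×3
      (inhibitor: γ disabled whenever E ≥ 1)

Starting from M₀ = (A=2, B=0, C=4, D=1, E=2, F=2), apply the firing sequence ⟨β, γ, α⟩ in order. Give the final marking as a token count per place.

step 1: fire β:  (A=2, B=0, C=4, D=1, E=2, F=2) → (A=0, B=0, C=4, D=4, E=0, F=4)
step 2: fire γ:  (A=0, B=0, C=4, D=4, E=0, F=4) → (A=2, B=0, C=4, D=5, E=0, F=4)
step 3: fire α:  (A=2, B=0, C=4, D=5, E=0, F=4) → (A=2, B=0, C=4, D=3, E=2, F=4)

(A=2, B=0, C=4, D=3, E=2, F=4)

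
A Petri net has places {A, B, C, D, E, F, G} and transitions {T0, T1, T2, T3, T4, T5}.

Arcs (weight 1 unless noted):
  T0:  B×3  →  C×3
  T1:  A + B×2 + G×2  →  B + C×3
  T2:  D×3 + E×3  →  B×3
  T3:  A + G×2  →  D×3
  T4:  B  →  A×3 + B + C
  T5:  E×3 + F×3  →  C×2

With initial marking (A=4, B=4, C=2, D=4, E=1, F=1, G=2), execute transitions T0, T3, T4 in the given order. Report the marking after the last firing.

(A=6, B=1, C=6, D=7, E=1, F=1, G=0)

step 1: fire T0:  (A=4, B=4, C=2, D=4, E=1, F=1, G=2) → (A=4, B=1, C=5, D=4, E=1, F=1, G=2)
step 2: fire T3:  (A=4, B=1, C=5, D=4, E=1, F=1, G=2) → (A=3, B=1, C=5, D=7, E=1, F=1, G=0)
step 3: fire T4:  (A=3, B=1, C=5, D=7, E=1, F=1, G=0) → (A=6, B=1, C=6, D=7, E=1, F=1, G=0)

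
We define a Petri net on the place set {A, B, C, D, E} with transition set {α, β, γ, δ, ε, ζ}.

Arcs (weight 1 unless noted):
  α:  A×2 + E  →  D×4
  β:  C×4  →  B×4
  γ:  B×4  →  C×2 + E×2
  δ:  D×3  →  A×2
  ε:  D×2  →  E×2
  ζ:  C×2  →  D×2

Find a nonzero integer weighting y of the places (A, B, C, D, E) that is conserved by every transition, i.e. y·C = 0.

y = (A:3, B:2, C:2, D:2, E:2)

Incidence matrix C (rows=places, cols=transitions):
        α    β    γ    δ    ε    ζ
    A  -2    0    0    2    0    0
    B   0    4   -4    0    0    0
    C   0   -4    2    0    0   -2
    D   4    0    0   -3   -2    2
    E  -1    0    2    0    2    0

Candidate y = [3, 2, 2, 2, 2]; check y·C column-wise:
  col α: 3·-2 + 2·0 + 2·0 + 2·4 + 2·-1 = 0
  col β: 3·0 + 2·4 + 2·-4 + 2·0 + 2·0 = 0
  col γ: 3·0 + 2·-4 + 2·2 + 2·0 + 2·2 = 0
  col δ: 3·2 + 2·0 + 2·0 + 2·-3 + 2·0 = 0
  col ε: 3·0 + 2·0 + 2·0 + 2·-2 + 2·2 = 0
  col ζ: 3·0 + 2·0 + 2·-2 + 2·2 + 2·0 = 0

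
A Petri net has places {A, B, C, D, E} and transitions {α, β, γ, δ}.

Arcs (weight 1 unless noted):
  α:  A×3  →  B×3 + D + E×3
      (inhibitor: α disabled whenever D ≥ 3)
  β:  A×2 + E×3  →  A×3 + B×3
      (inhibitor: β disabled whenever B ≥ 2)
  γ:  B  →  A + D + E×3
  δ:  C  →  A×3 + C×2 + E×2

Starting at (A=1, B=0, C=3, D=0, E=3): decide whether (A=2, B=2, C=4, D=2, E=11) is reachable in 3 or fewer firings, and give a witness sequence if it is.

step 1: fire δ:  (A=1, B=0, C=3, D=0, E=3) → (A=4, B=0, C=4, D=0, E=5)
step 2: fire α:  (A=4, B=0, C=4, D=0, E=5) → (A=1, B=3, C=4, D=1, E=8)
step 3: fire γ:  (A=1, B=3, C=4, D=1, E=8) → (A=2, B=2, C=4, D=2, E=11)

YES — reachable via ⟨δ, α, γ⟩ (3 firings)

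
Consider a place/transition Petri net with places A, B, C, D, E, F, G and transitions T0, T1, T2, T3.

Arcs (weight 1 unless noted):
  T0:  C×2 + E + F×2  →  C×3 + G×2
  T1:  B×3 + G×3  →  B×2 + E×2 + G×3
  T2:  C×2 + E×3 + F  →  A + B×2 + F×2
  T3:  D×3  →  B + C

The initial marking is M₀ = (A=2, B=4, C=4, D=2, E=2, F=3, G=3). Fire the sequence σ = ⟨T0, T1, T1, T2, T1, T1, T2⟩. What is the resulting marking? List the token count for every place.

(A=4, B=4, C=1, D=2, E=3, F=3, G=5)

step 1: fire T0:  (A=2, B=4, C=4, D=2, E=2, F=3, G=3) → (A=2, B=4, C=5, D=2, E=1, F=1, G=5)
step 2: fire T1:  (A=2, B=4, C=5, D=2, E=1, F=1, G=5) → (A=2, B=3, C=5, D=2, E=3, F=1, G=5)
step 3: fire T1:  (A=2, B=3, C=5, D=2, E=3, F=1, G=5) → (A=2, B=2, C=5, D=2, E=5, F=1, G=5)
step 4: fire T2:  (A=2, B=2, C=5, D=2, E=5, F=1, G=5) → (A=3, B=4, C=3, D=2, E=2, F=2, G=5)
step 5: fire T1:  (A=3, B=4, C=3, D=2, E=2, F=2, G=5) → (A=3, B=3, C=3, D=2, E=4, F=2, G=5)
step 6: fire T1:  (A=3, B=3, C=3, D=2, E=4, F=2, G=5) → (A=3, B=2, C=3, D=2, E=6, F=2, G=5)
step 7: fire T2:  (A=3, B=2, C=3, D=2, E=6, F=2, G=5) → (A=4, B=4, C=1, D=2, E=3, F=3, G=5)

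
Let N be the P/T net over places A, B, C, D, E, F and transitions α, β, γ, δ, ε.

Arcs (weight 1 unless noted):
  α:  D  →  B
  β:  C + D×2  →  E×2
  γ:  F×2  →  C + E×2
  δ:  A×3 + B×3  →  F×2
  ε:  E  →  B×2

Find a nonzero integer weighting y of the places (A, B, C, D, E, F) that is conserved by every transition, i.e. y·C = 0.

y = (A:1, B:1, C:2, D:1, E:2, F:3)

Incidence matrix C (rows=places, cols=transitions):
        α    β    γ    δ    ε
    A   0    0    0   -3    0
    B   1    0    0   -3    2
    C   0   -1    1    0    0
    D  -1   -2    0    0    0
    E   0    2    2    0   -1
    F   0    0   -2    2    0

Candidate y = [1, 1, 2, 1, 2, 3]; check y·C column-wise:
  col α: 1·0 + 1·1 + 2·0 + 1·-1 + 2·0 + 3·0 = 0
  col β: 1·0 + 1·0 + 2·-1 + 1·-2 + 2·2 + 3·0 = 0
  col γ: 1·0 + 1·0 + 2·1 + 1·0 + 2·2 + 3·-2 = 0
  col δ: 1·-3 + 1·-3 + 2·0 + 1·0 + 2·0 + 3·2 = 0
  col ε: 1·0 + 1·2 + 2·0 + 1·0 + 2·-1 + 3·0 = 0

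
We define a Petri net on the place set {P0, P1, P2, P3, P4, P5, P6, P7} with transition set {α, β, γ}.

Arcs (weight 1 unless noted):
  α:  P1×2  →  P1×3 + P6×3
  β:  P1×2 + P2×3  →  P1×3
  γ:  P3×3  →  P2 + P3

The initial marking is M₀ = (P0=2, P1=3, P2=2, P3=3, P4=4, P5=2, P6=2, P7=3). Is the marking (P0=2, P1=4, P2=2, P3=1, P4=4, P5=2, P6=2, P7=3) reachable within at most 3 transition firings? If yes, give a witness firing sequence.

depth 0: 1 marking
depth 1: 3 markings reached so far
depth 2: 6 markings reached so far
depth 3: 9 markings reached so far
target is not among the 9 markings reachable within 3 steps

NO — not reachable within 3 firings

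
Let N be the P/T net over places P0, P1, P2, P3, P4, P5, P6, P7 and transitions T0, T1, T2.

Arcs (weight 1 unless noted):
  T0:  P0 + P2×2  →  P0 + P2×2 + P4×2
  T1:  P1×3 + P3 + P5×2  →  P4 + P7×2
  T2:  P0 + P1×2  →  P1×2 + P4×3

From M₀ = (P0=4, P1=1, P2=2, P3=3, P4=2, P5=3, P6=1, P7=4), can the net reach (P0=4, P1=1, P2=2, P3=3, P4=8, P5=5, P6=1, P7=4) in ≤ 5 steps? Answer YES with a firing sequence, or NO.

depth 0: 1 marking
depth 1: 2 markings reached so far
depth 2: 3 markings reached so far
depth 3: 4 markings reached so far
depth 4: 5 markings reached so far
depth 5: 6 markings reached so far
target is not among the 6 markings reachable within 5 steps

NO — not reachable within 5 firings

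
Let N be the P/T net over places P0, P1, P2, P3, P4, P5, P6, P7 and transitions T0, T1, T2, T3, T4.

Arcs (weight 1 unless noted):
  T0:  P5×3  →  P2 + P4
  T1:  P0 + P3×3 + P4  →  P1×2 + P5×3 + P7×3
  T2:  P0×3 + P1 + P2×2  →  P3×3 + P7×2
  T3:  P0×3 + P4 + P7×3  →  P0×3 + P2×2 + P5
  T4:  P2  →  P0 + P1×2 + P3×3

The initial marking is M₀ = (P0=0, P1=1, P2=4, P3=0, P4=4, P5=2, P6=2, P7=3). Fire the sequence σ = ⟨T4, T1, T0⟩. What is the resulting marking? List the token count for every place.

(P0=0, P1=5, P2=4, P3=0, P4=4, P5=2, P6=2, P7=6)

step 1: fire T4:  (P0=0, P1=1, P2=4, P3=0, P4=4, P5=2, P6=2, P7=3) → (P0=1, P1=3, P2=3, P3=3, P4=4, P5=2, P6=2, P7=3)
step 2: fire T1:  (P0=1, P1=3, P2=3, P3=3, P4=4, P5=2, P6=2, P7=3) → (P0=0, P1=5, P2=3, P3=0, P4=3, P5=5, P6=2, P7=6)
step 3: fire T0:  (P0=0, P1=5, P2=3, P3=0, P4=3, P5=5, P6=2, P7=6) → (P0=0, P1=5, P2=4, P3=0, P4=4, P5=2, P6=2, P7=6)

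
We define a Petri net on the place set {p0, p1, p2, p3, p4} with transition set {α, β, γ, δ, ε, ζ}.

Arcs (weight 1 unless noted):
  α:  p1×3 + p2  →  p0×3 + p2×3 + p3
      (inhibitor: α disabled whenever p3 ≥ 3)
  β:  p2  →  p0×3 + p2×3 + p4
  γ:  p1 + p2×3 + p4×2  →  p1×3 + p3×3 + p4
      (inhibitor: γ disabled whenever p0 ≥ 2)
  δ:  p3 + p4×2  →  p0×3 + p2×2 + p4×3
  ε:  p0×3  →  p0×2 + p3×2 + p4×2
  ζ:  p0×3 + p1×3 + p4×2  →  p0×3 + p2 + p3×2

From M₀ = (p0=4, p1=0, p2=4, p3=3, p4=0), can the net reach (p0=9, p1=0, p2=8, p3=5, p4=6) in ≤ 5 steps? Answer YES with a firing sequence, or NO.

depth 0: 1 marking
depth 1: 3 markings reached so far
depth 2: 7 markings reached so far
depth 3: 14 markings reached so far
depth 4: 26 markings reached so far
depth 5: 44 markings reached so far
target is not among the 44 markings reachable within 5 steps

NO — not reachable within 5 firings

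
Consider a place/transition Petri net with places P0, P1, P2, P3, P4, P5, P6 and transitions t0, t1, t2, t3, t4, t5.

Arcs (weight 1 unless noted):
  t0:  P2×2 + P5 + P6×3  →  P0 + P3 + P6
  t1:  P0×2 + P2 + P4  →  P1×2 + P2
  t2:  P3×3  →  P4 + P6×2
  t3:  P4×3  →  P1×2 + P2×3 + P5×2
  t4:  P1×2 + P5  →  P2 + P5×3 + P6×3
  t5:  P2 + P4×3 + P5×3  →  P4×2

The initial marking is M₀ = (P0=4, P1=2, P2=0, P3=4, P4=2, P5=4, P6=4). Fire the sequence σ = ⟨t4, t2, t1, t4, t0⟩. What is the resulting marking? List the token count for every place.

(P0=3, P1=0, P2=0, P3=2, P4=2, P5=7, P6=10)

step 1: fire t4:  (P0=4, P1=2, P2=0, P3=4, P4=2, P5=4, P6=4) → (P0=4, P1=0, P2=1, P3=4, P4=2, P5=6, P6=7)
step 2: fire t2:  (P0=4, P1=0, P2=1, P3=4, P4=2, P5=6, P6=7) → (P0=4, P1=0, P2=1, P3=1, P4=3, P5=6, P6=9)
step 3: fire t1:  (P0=4, P1=0, P2=1, P3=1, P4=3, P5=6, P6=9) → (P0=2, P1=2, P2=1, P3=1, P4=2, P5=6, P6=9)
step 4: fire t4:  (P0=2, P1=2, P2=1, P3=1, P4=2, P5=6, P6=9) → (P0=2, P1=0, P2=2, P3=1, P4=2, P5=8, P6=12)
step 5: fire t0:  (P0=2, P1=0, P2=2, P3=1, P4=2, P5=8, P6=12) → (P0=3, P1=0, P2=0, P3=2, P4=2, P5=7, P6=10)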